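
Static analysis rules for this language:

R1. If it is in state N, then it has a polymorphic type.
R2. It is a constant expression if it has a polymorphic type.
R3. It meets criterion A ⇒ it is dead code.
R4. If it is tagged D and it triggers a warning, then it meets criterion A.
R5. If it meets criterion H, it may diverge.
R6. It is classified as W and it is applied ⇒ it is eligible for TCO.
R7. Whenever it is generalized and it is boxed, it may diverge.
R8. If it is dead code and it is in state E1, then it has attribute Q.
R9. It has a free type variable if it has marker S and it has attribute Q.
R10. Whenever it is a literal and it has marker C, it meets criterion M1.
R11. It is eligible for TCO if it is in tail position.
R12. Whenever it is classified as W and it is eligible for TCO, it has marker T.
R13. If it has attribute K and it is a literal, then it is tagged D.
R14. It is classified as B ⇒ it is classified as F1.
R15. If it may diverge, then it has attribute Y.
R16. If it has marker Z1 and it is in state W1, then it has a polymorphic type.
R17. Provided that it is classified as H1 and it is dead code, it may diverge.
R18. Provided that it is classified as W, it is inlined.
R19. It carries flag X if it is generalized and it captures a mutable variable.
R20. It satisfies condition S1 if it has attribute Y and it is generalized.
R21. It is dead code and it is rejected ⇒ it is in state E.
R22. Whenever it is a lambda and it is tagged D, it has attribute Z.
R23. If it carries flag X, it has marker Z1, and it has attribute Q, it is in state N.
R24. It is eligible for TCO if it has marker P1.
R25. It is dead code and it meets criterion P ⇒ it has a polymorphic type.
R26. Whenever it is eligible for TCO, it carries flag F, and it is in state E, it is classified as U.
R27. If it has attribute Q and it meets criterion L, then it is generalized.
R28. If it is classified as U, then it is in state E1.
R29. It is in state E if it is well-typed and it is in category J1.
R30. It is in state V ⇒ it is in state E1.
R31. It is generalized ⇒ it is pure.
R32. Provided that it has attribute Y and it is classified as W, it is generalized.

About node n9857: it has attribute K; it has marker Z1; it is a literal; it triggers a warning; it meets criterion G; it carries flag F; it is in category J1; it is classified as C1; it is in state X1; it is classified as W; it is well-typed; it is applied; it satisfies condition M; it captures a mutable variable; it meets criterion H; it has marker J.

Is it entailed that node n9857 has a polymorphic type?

By R5 (it meets criterion H): it may diverge.
By R6 (it is classified as W, it is applied): it is eligible for TCO.
By R13 (it has attribute K, it is a literal): it is tagged D.
By R15 (it may diverge): it has attribute Y.
By R29 (it is well-typed, it is in category J1): it is in state E.
By R32 (it has attribute Y, it is classified as W): it is generalized.
By R4 (it is tagged D, it triggers a warning): it meets criterion A.
By R19 (it is generalized, it captures a mutable variable): it carries flag X.
By R26 (it is eligible for TCO, it carries flag F, it is in state E): it is classified as U.
By R28 (it is classified as U): it is in state E1.
By R3 (it meets criterion A): it is dead code.
By R8 (it is dead code, it is in state E1): it has attribute Q.
By R23 (it carries flag X, it has marker Z1, it has attribute Q): it is in state N.
By R1 (it is in state N): it has a polymorphic type.

Yes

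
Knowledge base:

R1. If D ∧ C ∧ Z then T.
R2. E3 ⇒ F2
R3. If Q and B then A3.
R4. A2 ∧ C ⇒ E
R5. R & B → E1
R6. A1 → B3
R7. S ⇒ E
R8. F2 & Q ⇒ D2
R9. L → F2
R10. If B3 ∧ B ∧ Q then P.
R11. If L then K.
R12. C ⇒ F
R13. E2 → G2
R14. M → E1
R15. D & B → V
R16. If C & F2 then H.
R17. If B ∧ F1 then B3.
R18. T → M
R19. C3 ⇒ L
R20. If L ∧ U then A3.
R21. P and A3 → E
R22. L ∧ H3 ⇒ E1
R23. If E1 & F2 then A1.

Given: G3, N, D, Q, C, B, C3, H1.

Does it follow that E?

No

Forward chaining from the given facts derives: A3, F, V, L, F2, K, H, D2.
Rules concluding E: R4 needs A2; R7 needs S; R21 needs P — none of these are established.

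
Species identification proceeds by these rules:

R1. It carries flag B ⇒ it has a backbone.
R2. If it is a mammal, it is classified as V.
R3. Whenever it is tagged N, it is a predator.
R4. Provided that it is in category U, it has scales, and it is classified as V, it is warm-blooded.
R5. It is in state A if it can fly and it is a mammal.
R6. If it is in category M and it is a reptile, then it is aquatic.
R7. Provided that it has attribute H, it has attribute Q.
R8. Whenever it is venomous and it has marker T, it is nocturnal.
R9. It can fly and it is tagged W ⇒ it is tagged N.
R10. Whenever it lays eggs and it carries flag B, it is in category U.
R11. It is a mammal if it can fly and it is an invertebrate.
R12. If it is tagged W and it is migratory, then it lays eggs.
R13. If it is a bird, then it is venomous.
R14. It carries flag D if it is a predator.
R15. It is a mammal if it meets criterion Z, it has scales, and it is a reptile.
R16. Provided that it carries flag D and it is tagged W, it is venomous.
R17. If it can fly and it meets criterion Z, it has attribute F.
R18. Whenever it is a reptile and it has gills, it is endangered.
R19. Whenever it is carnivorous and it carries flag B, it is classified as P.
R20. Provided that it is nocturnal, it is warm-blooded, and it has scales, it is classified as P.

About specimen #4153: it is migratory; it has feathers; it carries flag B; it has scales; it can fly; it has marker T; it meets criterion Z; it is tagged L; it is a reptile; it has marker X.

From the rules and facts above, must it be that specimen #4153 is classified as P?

No

Forward chaining from the given facts derives: has a backbone, is a mammal, has attribute F, is classified as V, is in state A.
Rules concluding "it is classified as P": R19 needs "it is carnivorous"; R20 needs "it is nocturnal" — none of these are established.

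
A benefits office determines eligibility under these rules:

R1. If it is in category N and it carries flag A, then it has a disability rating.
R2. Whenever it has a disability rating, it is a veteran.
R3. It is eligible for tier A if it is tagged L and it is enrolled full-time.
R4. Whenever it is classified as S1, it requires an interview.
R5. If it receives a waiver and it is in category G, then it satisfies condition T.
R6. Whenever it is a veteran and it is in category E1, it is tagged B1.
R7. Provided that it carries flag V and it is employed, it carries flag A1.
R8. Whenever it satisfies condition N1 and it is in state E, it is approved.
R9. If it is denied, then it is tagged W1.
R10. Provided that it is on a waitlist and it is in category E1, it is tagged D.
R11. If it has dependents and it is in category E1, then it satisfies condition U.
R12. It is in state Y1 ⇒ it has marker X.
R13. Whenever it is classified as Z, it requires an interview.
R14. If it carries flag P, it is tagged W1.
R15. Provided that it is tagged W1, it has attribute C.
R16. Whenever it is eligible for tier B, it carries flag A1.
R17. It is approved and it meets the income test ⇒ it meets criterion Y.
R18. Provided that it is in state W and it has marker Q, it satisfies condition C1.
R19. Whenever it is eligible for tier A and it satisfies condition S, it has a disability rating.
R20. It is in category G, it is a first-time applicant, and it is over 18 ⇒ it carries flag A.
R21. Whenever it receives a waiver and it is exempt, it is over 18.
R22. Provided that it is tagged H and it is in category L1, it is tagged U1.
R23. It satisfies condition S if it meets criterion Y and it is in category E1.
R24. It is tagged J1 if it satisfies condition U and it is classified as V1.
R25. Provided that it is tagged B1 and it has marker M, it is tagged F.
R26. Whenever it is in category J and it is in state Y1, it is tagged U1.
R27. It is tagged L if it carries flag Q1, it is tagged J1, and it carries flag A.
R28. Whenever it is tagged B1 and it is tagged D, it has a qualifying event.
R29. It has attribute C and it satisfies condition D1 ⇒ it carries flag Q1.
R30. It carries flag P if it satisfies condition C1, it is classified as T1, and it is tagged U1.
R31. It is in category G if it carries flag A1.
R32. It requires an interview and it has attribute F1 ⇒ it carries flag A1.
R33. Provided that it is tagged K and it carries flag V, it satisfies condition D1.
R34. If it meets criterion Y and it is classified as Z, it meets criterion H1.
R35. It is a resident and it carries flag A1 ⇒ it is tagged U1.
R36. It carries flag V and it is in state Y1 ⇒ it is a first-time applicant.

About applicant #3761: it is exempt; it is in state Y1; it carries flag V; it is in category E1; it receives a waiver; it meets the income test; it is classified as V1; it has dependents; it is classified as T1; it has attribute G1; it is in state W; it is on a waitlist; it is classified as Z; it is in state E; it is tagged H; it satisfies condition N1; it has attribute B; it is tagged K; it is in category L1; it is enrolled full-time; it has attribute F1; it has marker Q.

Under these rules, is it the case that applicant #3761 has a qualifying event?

By R8 (it satisfies condition N1, it is in state E): it is approved.
By R10 (it is on a waitlist, it is in category E1): it is tagged D.
By R11 (it has dependents, it is in category E1): it satisfies condition U.
By R13 (it is classified as Z): it requires an interview.
By R17 (it is approved, it meets the income test): it meets criterion Y.
By R18 (it is in state W, it has marker Q): it satisfies condition C1.
By R21 (it receives a waiver, it is exempt): it is over 18.
By R22 (it is tagged H, it is in category L1): it is tagged U1.
By R23 (it meets criterion Y, it is in category E1): it satisfies condition S.
By R24 (it satisfies condition U, it is classified as V1): it is tagged J1.
By R30 (it satisfies condition C1, it is classified as T1, it is tagged U1): it carries flag P.
By R32 (it requires an interview, it has attribute F1): it carries flag A1.
By R33 (it is tagged K, it carries flag V): it satisfies condition D1.
By R36 (it carries flag V, it is in state Y1): it is a first-time applicant.
By R14 (it carries flag P): it is tagged W1.
By R15 (it is tagged W1): it has attribute C.
By R29 (it has attribute C, it satisfies condition D1): it carries flag Q1.
By R31 (it carries flag A1): it is in category G.
By R20 (it is in category G, it is a first-time applicant, it is over 18): it carries flag A.
By R27 (it carries flag Q1, it is tagged J1, it carries flag A): it is tagged L.
By R3 (it is tagged L, it is enrolled full-time): it is eligible for tier A.
By R19 (it is eligible for tier A, it satisfies condition S): it has a disability rating.
By R2 (it has a disability rating): it is a veteran.
By R6 (it is a veteran, it is in category E1): it is tagged B1.
By R28 (it is tagged B1, it is tagged D): it has a qualifying event.

Yes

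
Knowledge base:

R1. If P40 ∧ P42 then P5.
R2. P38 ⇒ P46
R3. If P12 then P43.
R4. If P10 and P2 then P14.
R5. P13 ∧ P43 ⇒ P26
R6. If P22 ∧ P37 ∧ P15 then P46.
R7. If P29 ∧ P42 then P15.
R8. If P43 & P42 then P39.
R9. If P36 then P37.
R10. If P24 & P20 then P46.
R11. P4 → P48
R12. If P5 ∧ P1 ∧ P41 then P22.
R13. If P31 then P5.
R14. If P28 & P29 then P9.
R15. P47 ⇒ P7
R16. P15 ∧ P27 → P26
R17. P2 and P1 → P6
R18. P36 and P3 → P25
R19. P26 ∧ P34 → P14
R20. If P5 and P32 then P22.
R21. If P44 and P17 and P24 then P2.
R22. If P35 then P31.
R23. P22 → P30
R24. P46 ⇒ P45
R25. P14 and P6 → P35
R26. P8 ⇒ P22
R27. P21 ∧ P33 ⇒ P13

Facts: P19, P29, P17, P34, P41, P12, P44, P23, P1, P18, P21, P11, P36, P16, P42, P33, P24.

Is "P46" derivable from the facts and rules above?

P43  (by R3: P12)
P15  (by R7: P29, P42)
P37  (by R9: P36)
P2  (by R21: P44, P17, P24)
P13  (by R27: P21, P33)
P26  (by R5: P13, P43)
P6  (by R17: P2, P1)
P14  (by R19: P26, P34)
P35  (by R25: P14, P6)
P31  (by R22: P35)
P5  (by R13: P31)
P22  (by R12: P5, P1, P41)
P46  (by R6: P22, P37, P15)

Yes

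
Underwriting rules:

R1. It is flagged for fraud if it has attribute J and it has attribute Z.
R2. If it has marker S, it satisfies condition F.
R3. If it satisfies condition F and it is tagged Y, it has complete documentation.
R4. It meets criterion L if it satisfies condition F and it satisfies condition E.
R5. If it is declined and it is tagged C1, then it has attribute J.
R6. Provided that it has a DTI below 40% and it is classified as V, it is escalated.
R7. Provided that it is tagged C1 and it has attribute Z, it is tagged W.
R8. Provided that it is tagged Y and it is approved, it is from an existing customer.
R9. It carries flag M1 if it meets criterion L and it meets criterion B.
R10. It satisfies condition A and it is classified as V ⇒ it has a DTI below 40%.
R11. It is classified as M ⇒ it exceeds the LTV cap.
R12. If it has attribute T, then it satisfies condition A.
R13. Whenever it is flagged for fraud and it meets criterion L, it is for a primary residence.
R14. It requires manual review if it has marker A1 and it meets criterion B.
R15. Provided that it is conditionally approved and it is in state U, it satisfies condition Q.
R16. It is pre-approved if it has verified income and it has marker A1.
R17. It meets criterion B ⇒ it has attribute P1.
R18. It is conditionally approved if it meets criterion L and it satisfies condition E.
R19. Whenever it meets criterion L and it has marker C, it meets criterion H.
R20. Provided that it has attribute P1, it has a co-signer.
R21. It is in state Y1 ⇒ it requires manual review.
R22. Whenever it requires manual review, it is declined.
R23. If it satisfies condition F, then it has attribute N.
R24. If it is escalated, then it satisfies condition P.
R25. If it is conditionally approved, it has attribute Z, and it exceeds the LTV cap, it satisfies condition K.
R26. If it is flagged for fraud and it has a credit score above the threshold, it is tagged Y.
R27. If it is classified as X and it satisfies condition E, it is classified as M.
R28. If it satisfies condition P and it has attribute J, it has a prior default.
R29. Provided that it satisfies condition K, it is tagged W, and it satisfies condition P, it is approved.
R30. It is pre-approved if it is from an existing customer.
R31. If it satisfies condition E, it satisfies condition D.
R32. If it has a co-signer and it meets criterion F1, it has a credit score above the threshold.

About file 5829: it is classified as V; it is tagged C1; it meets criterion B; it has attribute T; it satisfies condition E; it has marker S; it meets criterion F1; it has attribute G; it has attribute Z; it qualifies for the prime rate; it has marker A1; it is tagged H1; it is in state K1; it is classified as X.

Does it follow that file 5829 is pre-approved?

By R2 (it has marker S): it satisfies condition F.
By R4 (it satisfies condition F, it satisfies condition E): it meets criterion L.
By R7 (it is tagged C1, it has attribute Z): it is tagged W.
By R12 (it has attribute T): it satisfies condition A.
By R14 (it has marker A1, it meets criterion B): it requires manual review.
By R17 (it meets criterion B): it has attribute P1.
By R18 (it meets criterion L, it satisfies condition E): it is conditionally approved.
By R20 (it has attribute P1): it has a co-signer.
By R22 (it requires manual review): it is declined.
By R27 (it is classified as X, it satisfies condition E): it is classified as M.
By R32 (it has a co-signer, it meets criterion F1): it has a credit score above the threshold.
By R5 (it is declined, it is tagged C1): it has attribute J.
By R10 (it satisfies condition A, it is classified as V): it has a DTI below 40%.
By R11 (it is classified as M): it exceeds the LTV cap.
By R25 (it is conditionally approved, it has attribute Z, it exceeds the LTV cap): it satisfies condition K.
By R1 (it has attribute J, it has attribute Z): it is flagged for fraud.
By R6 (it has a DTI below 40%, it is classified as V): it is escalated.
By R24 (it is escalated): it satisfies condition P.
By R26 (it is flagged for fraud, it has a credit score above the threshold): it is tagged Y.
By R29 (it satisfies condition K, it is tagged W, it satisfies condition P): it is approved.
By R8 (it is tagged Y, it is approved): it is from an existing customer.
By R30 (it is from an existing customer): it is pre-approved.

Yes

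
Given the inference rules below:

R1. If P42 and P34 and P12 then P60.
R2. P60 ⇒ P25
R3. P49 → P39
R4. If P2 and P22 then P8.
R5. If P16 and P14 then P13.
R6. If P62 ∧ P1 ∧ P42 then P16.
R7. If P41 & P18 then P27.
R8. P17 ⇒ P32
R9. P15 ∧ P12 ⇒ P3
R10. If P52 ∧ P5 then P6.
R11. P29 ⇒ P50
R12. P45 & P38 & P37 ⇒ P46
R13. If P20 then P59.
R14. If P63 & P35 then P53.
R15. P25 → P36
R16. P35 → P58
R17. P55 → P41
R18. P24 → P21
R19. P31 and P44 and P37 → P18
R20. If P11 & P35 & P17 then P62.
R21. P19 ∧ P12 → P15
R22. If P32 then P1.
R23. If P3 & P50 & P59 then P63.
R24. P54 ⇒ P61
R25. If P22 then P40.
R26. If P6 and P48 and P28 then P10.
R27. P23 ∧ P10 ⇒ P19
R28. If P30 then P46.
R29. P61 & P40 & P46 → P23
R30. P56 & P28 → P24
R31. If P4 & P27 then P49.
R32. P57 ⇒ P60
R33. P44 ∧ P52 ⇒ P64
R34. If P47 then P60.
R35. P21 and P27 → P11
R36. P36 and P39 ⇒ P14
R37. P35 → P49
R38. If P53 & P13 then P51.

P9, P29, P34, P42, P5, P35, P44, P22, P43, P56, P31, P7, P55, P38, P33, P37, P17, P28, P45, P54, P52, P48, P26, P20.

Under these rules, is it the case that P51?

Forward chaining from the given facts derives: P32, P6, P50, P46, P59, P58, P41, P18, P1, P61, P40, P10, P23, P24, P64, P49, P39, P27, P21, P19, P11, P62, P16.
The only rule concluding P51 is R38, which needs P53; that is never established.

No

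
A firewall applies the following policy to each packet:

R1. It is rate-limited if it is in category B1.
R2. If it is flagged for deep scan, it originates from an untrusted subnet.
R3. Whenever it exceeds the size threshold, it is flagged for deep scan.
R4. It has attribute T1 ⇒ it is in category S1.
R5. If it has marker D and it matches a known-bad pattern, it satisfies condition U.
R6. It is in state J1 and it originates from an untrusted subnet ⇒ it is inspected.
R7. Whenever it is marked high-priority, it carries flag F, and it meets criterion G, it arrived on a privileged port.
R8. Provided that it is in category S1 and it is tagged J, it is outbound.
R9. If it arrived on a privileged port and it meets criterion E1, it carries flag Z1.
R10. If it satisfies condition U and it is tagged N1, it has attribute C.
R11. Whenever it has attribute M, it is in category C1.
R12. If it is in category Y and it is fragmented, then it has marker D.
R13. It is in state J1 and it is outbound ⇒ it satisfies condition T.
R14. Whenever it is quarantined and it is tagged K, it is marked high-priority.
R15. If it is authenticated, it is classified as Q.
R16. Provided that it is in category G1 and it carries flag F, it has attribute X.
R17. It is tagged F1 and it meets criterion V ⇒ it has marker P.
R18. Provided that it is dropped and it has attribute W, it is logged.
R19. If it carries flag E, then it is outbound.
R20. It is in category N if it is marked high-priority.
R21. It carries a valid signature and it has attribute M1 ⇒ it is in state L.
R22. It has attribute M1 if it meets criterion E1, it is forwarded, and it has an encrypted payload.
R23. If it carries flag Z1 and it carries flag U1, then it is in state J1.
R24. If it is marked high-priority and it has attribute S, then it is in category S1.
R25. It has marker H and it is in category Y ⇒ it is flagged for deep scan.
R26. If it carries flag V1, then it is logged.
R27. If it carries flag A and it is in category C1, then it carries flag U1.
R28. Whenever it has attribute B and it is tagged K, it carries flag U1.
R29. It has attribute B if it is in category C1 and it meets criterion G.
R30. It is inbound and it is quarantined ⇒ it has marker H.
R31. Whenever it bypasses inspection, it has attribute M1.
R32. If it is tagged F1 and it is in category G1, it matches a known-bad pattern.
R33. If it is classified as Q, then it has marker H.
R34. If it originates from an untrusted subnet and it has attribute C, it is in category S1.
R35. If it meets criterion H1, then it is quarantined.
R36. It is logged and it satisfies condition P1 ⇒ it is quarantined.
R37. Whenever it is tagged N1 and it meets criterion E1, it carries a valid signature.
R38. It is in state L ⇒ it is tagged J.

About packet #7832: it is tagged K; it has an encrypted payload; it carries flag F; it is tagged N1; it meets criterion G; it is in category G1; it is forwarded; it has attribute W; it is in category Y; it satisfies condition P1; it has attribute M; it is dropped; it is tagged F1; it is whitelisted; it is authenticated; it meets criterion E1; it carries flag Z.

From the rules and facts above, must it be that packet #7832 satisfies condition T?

Forward chaining from the given facts derives: is in category C1, is classified as Q, has attribute X, is logged, has attribute M1, has attribute B, matches a known-bad pattern, has marker H, is quarantined, carries a valid signature, is marked high-priority, is in category N, is in state L, is flagged for deep scan, carries flag U1, is tagged J, originates from an untrusted subnet, arrived on a privileged port, carries flag Z1, is in state J1, is inspected.
The only rule concluding "it satisfies condition T" is R13, which needs "it is outbound"; that is never established.

No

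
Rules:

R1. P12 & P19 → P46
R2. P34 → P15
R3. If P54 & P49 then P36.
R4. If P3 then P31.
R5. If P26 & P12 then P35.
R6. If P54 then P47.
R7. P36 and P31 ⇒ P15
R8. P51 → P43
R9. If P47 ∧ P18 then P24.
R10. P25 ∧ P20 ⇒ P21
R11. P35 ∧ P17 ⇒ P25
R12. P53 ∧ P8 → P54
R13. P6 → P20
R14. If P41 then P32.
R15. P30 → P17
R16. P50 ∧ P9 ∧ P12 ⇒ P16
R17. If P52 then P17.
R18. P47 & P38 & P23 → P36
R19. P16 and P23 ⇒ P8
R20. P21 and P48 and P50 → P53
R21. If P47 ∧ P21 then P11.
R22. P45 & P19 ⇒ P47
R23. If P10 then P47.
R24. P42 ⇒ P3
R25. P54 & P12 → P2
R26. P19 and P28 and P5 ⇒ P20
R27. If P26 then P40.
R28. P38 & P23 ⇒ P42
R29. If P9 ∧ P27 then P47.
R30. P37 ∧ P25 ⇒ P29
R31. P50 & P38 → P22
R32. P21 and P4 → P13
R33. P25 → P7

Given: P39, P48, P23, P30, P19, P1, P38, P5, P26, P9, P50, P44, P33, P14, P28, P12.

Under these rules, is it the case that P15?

P35  (by R5: P26, P12)
P17  (by R15: P30)
P16  (by R16: P50, P9, P12)
P8  (by R19: P16, P23)
P20  (by R26: P19, P28, P5)
P42  (by R28: P38, P23)
P25  (by R11: P35, P17)
P3  (by R24: P42)
P31  (by R4: P3)
P21  (by R10: P25, P20)
P53  (by R20: P21, P48, P50)
P54  (by R12: P53, P8)
P47  (by R6: P54)
P36  (by R18: P47, P38, P23)
P15  (by R7: P36, P31)

Yes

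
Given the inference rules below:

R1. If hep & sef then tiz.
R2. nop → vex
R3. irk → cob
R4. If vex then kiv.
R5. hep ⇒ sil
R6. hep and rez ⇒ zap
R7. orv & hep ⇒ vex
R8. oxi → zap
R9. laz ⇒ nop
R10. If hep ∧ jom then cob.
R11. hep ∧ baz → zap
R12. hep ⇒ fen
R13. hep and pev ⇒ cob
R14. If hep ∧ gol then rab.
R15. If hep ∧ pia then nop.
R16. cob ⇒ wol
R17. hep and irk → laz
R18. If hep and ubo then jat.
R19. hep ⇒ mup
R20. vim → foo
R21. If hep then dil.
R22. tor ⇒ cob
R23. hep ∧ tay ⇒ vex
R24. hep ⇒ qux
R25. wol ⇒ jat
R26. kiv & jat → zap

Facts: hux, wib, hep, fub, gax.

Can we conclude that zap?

No

Forward chaining from the given facts derives: sil, fen, mup, dil, qux.
Rules concluding zap: R6 needs rez; R8 needs oxi; R11 needs baz; R26 needs kiv — none of these are established.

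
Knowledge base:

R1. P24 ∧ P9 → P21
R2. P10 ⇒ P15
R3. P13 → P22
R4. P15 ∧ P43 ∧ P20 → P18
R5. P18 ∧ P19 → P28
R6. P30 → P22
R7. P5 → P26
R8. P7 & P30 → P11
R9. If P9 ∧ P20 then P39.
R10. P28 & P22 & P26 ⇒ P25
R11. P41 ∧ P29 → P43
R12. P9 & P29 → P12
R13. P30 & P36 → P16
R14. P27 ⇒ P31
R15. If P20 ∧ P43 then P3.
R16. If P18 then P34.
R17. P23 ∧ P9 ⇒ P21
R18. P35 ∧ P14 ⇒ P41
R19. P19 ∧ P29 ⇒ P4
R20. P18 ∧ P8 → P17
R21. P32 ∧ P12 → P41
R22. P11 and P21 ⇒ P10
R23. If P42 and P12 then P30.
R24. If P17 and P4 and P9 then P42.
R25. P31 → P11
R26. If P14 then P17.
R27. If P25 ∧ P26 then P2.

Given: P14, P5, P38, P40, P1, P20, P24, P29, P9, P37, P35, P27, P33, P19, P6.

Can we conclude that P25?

P21  (by R1: P24, P9)
P26  (by R7: P5)
P12  (by R12: P9, P29)
P31  (by R14: P27)
P41  (by R18: P35, P14)
P4  (by R19: P19, P29)
P11  (by R25: P31)
P17  (by R26: P14)
P43  (by R11: P41, P29)
P10  (by R22: P11, P21)
P42  (by R24: P17, P4, P9)
P15  (by R2: P10)
P18  (by R4: P15, P43, P20)
P28  (by R5: P18, P19)
P30  (by R23: P42, P12)
P22  (by R6: P30)
P25  (by R10: P28, P22, P26)

Yes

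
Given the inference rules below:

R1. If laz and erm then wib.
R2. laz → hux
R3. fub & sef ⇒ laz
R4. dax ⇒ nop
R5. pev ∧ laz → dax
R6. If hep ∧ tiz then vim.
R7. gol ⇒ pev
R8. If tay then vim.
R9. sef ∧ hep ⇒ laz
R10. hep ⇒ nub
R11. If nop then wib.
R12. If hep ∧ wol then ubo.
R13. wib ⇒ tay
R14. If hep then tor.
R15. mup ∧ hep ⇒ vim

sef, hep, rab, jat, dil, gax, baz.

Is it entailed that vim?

Forward chaining from the given facts derives: laz, nub, tor, hux.
Rules concluding vim: R6 needs tiz; R8 needs tay; R15 needs mup — none of these are established.

No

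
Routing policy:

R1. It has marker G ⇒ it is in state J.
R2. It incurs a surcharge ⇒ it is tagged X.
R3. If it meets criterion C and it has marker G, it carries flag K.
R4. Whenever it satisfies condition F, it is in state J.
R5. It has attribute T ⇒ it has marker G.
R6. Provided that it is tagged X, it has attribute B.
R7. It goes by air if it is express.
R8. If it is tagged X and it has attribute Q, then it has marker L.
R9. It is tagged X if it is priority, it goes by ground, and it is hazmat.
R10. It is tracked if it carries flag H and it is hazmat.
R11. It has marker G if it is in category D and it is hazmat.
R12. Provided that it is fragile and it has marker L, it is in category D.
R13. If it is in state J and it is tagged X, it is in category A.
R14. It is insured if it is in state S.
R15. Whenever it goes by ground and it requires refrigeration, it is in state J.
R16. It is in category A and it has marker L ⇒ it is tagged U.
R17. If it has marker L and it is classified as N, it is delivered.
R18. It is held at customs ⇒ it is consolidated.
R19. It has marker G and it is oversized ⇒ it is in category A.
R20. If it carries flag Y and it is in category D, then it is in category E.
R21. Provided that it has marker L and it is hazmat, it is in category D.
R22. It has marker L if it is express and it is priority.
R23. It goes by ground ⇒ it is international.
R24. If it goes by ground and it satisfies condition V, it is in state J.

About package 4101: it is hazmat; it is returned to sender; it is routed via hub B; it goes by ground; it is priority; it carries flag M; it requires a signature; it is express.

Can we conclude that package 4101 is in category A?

By R9 (it is priority, it goes by ground, it is hazmat): it is tagged X.
By R22 (it is express, it is priority): it has marker L.
By R21 (it has marker L, it is hazmat): it is in category D.
By R11 (it is in category D, it is hazmat): it has marker G.
By R1 (it has marker G): it is in state J.
By R13 (it is in state J, it is tagged X): it is in category A.

Yes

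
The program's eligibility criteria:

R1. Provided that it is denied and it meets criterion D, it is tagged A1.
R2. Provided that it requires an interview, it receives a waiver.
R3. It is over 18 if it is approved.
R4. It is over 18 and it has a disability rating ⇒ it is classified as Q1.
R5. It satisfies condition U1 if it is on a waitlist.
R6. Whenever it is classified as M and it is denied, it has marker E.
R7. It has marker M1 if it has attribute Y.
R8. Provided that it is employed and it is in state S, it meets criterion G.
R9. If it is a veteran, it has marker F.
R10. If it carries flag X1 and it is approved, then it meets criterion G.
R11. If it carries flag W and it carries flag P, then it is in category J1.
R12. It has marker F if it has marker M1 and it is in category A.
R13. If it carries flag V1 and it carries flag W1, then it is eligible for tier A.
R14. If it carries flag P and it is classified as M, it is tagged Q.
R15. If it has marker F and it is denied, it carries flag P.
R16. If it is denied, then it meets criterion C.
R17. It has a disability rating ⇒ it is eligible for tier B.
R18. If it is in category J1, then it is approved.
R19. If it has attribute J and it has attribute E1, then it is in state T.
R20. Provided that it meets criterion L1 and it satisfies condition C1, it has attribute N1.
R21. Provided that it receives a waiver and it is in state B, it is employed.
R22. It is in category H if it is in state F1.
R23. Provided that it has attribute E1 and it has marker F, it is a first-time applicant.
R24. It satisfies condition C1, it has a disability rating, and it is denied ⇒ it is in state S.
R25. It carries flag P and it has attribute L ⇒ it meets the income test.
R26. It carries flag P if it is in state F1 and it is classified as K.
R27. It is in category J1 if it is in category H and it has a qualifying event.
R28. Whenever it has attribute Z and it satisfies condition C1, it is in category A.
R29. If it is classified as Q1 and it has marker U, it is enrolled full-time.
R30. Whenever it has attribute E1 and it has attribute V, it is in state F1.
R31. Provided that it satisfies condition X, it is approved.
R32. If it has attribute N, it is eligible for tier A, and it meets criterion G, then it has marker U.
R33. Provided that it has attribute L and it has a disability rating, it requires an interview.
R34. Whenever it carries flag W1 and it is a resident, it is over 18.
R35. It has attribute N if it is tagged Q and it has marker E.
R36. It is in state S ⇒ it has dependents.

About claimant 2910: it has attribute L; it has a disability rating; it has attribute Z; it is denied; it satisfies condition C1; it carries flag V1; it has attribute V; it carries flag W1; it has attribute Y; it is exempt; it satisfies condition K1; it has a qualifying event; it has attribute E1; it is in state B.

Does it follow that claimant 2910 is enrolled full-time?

No

Forward chaining from the given facts derives: has marker M1, is eligible for tier A, meets criterion C, is eligible for tier B, is in state S, is in category A, is in state F1, requires an interview, has dependents, receives a waiver, has marker F, carries flag P, is employed, is in category H, is a first-time applicant, meets the income test, is in category J1, meets criterion G, is approved, is over 18, is classified as Q1.
The only rule concluding "it is enrolled full-time" is R29, which needs "it has marker U"; that is never established.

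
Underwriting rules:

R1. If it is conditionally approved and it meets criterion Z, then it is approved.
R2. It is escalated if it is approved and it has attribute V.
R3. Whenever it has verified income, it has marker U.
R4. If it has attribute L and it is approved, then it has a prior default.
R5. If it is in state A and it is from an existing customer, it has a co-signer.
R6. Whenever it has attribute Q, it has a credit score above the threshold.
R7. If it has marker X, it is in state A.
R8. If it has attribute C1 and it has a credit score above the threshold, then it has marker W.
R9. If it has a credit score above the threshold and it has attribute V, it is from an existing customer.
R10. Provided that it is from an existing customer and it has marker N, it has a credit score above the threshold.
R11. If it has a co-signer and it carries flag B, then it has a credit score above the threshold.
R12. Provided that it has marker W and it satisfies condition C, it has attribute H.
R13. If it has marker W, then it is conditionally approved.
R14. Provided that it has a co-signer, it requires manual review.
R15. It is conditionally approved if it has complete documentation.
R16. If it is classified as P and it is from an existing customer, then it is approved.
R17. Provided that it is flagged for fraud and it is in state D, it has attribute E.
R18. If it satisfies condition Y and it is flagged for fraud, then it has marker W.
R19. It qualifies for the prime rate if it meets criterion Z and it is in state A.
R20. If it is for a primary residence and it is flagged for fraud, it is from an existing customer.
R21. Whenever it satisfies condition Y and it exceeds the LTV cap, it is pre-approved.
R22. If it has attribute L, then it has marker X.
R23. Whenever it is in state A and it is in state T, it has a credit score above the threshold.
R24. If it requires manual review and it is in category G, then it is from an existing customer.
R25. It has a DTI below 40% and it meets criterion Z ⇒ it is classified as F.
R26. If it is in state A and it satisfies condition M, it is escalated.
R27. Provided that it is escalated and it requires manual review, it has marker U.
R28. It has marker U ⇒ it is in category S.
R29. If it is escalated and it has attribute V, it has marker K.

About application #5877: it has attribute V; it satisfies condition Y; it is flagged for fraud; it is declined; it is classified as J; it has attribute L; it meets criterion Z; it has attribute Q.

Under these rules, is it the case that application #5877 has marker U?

Yes

By R6 (it has attribute Q): it has a credit score above the threshold.
By R9 (it has a credit score above the threshold, it has attribute V): it is from an existing customer.
By R18 (it satisfies condition Y, it is flagged for fraud): it has marker W.
By R22 (it has attribute L): it has marker X.
By R7 (it has marker X): it is in state A.
By R13 (it has marker W): it is conditionally approved.
By R1 (it is conditionally approved, it meets criterion Z): it is approved.
By R2 (it is approved, it has attribute V): it is escalated.
By R5 (it is in state A, it is from an existing customer): it has a co-signer.
By R14 (it has a co-signer): it requires manual review.
By R27 (it is escalated, it requires manual review): it has marker U.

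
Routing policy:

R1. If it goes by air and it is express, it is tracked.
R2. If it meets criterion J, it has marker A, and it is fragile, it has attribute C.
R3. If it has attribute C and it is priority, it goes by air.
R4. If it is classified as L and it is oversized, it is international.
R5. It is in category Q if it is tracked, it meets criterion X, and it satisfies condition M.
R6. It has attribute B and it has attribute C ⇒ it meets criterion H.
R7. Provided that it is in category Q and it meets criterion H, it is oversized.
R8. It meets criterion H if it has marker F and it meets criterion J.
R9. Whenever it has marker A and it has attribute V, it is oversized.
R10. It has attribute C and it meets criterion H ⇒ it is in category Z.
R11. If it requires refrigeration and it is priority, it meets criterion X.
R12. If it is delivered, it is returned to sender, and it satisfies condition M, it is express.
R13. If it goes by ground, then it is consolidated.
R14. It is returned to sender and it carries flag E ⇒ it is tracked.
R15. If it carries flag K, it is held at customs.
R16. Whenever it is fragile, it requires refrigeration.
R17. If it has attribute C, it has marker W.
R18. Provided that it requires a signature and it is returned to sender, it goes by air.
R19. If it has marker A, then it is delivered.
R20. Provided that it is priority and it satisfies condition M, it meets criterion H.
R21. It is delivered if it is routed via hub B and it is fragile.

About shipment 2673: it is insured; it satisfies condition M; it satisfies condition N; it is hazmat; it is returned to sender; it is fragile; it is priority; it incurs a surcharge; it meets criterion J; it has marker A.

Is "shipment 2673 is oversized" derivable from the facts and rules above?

Yes

By R2 (it meets criterion J, it has marker A, it is fragile): it has attribute C.
By R3 (it has attribute C, it is priority): it goes by air.
By R16 (it is fragile): it requires refrigeration.
By R19 (it has marker A): it is delivered.
By R20 (it is priority, it satisfies condition M): it meets criterion H.
By R11 (it requires refrigeration, it is priority): it meets criterion X.
By R12 (it is delivered, it is returned to sender, it satisfies condition M): it is express.
By R1 (it goes by air, it is express): it is tracked.
By R5 (it is tracked, it meets criterion X, it satisfies condition M): it is in category Q.
By R7 (it is in category Q, it meets criterion H): it is oversized.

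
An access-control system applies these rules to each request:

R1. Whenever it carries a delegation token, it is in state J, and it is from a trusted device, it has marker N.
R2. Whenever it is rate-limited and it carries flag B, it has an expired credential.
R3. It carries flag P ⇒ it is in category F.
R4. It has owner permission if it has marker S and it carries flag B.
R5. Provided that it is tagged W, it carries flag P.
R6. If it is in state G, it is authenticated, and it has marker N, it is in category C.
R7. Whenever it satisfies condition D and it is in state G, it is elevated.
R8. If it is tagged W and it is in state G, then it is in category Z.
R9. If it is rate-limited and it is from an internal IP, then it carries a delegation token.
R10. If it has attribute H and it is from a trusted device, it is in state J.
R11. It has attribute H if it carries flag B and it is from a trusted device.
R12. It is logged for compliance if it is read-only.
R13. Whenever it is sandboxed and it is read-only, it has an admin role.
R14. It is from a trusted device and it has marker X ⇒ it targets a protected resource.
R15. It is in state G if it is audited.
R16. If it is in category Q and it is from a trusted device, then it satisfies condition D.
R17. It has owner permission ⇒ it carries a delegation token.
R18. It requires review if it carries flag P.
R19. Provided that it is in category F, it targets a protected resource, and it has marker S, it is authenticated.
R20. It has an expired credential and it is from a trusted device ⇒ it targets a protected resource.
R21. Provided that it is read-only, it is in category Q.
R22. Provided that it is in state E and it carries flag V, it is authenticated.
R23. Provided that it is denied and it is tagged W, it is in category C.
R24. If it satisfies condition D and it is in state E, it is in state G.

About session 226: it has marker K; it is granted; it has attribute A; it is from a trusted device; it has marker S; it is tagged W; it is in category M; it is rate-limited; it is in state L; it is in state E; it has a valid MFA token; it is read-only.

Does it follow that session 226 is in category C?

No

Forward chaining from the given facts derives: carries flag P, is logged for compliance, requires review, is in category Q, is in category F, satisfies condition D, is in state G, is elevated, is in category Z.
Rules concluding "it is in category C": R6 needs "it is authenticated"; R23 needs "it is denied" — none of these are established.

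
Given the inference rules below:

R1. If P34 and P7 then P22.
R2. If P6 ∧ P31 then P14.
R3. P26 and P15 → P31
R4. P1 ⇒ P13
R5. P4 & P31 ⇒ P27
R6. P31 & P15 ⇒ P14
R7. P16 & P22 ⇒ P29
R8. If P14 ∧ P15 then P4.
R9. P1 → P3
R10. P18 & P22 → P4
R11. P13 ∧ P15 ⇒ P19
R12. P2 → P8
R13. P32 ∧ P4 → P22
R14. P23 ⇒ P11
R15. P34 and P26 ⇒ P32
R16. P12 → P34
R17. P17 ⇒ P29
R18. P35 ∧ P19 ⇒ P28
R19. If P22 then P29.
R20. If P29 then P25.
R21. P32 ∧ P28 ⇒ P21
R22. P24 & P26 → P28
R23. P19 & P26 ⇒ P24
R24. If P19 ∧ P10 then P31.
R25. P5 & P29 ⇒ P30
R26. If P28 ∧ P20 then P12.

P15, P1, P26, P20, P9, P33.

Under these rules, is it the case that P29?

P31  (by R3: P26, P15)
P13  (by R4: P1)
P14  (by R6: P31, P15)
P4  (by R8: P14, P15)
P19  (by R11: P13, P15)
P24  (by R23: P19, P26)
P28  (by R22: P24, P26)
P12  (by R26: P28, P20)
P34  (by R16: P12)
P32  (by R15: P34, P26)
P22  (by R13: P32, P4)
P29  (by R19: P22)

Yes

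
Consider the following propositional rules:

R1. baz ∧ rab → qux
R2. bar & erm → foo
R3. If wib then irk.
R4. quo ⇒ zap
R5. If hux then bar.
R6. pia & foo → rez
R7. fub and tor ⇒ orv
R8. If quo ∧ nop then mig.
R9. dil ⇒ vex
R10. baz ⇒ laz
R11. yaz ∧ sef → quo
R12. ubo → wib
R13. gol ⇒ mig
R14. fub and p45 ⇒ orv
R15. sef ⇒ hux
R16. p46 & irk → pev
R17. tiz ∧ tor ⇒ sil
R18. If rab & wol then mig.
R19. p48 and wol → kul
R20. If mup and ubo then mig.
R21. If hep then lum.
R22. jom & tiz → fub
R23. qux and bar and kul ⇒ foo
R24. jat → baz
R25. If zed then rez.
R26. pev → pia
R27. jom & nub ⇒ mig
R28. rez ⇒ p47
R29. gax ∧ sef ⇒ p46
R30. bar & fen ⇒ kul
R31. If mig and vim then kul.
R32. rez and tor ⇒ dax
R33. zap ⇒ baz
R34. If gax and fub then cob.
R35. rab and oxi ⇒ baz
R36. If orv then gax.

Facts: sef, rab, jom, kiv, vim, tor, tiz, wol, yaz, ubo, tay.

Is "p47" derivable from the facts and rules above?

quo  (by R11: yaz, sef)
wib  (by R12: ubo)
hux  (by R15: sef)
mig  (by R18: rab, wol)
fub  (by R22: jom, tiz)
kul  (by R31: mig, vim)
irk  (by R3: wib)
zap  (by R4: quo)
bar  (by R5: hux)
orv  (by R7: fub, tor)
baz  (by R33: zap)
gax  (by R36: orv)
qux  (by R1: baz, rab)
foo  (by R23: qux, bar, kul)
p46  (by R29: gax, sef)
pev  (by R16: p46, irk)
pia  (by R26: pev)
rez  (by R6: pia, foo)
p47  (by R28: rez)

Yes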